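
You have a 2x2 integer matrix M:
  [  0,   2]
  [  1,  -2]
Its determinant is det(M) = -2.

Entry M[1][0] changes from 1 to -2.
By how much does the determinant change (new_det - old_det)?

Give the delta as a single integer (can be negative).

Answer: 6

Derivation:
Cofactor C_10 = -2
Entry delta = -2 - 1 = -3
Det delta = entry_delta * cofactor = -3 * -2 = 6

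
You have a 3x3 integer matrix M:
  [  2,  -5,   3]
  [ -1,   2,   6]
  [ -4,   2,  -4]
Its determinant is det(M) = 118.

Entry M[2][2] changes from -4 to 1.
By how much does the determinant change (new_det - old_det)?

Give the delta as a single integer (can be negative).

Answer: -5

Derivation:
Cofactor C_22 = -1
Entry delta = 1 - -4 = 5
Det delta = entry_delta * cofactor = 5 * -1 = -5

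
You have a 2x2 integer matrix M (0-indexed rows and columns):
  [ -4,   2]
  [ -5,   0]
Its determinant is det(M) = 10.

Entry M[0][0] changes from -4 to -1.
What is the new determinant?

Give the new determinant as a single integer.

det is linear in row 0: changing M[0][0] by delta changes det by delta * cofactor(0,0).
Cofactor C_00 = (-1)^(0+0) * minor(0,0) = 0
Entry delta = -1 - -4 = 3
Det delta = 3 * 0 = 0
New det = 10 + 0 = 10

Answer: 10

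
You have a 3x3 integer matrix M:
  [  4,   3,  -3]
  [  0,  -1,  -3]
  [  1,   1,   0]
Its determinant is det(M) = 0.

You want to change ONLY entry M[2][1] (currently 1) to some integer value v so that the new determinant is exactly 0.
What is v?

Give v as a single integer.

Answer: 1

Derivation:
det is linear in entry M[2][1]: det = old_det + (v - 1) * C_21
Cofactor C_21 = 12
Want det = 0: 0 + (v - 1) * 12 = 0
  (v - 1) = 0 / 12 = 0
  v = 1 + (0) = 1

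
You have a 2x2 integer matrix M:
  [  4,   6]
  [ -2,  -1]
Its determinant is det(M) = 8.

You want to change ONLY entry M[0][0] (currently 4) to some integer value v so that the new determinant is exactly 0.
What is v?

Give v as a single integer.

Answer: 12

Derivation:
det is linear in entry M[0][0]: det = old_det + (v - 4) * C_00
Cofactor C_00 = -1
Want det = 0: 8 + (v - 4) * -1 = 0
  (v - 4) = -8 / -1 = 8
  v = 4 + (8) = 12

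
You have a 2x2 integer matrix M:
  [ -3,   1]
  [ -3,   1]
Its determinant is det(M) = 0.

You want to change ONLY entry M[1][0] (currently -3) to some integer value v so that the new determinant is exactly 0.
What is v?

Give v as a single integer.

Answer: -3

Derivation:
det is linear in entry M[1][0]: det = old_det + (v - -3) * C_10
Cofactor C_10 = -1
Want det = 0: 0 + (v - -3) * -1 = 0
  (v - -3) = 0 / -1 = 0
  v = -3 + (0) = -3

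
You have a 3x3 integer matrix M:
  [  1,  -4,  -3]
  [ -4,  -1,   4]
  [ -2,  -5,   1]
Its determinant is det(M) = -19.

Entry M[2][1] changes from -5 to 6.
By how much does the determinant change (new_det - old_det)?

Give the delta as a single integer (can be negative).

Answer: 88

Derivation:
Cofactor C_21 = 8
Entry delta = 6 - -5 = 11
Det delta = entry_delta * cofactor = 11 * 8 = 88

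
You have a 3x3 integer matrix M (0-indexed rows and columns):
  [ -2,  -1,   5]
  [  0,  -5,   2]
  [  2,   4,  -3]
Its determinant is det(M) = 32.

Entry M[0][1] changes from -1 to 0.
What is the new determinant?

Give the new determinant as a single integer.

det is linear in row 0: changing M[0][1] by delta changes det by delta * cofactor(0,1).
Cofactor C_01 = (-1)^(0+1) * minor(0,1) = 4
Entry delta = 0 - -1 = 1
Det delta = 1 * 4 = 4
New det = 32 + 4 = 36

Answer: 36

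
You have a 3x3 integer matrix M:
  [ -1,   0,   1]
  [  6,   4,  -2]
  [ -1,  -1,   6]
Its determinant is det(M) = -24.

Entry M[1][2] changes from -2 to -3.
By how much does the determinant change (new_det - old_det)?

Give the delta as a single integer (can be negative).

Cofactor C_12 = -1
Entry delta = -3 - -2 = -1
Det delta = entry_delta * cofactor = -1 * -1 = 1

Answer: 1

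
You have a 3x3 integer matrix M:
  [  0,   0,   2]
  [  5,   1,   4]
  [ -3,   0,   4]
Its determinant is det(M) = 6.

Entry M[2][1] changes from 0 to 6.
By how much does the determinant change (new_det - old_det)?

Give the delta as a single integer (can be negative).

Answer: 60

Derivation:
Cofactor C_21 = 10
Entry delta = 6 - 0 = 6
Det delta = entry_delta * cofactor = 6 * 10 = 60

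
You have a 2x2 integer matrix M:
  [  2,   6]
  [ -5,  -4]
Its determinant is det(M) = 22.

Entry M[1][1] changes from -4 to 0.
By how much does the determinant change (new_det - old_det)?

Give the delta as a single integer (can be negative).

Answer: 8

Derivation:
Cofactor C_11 = 2
Entry delta = 0 - -4 = 4
Det delta = entry_delta * cofactor = 4 * 2 = 8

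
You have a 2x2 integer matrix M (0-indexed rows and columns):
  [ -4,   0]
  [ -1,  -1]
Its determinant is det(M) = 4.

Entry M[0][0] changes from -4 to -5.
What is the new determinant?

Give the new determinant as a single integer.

Answer: 5

Derivation:
det is linear in row 0: changing M[0][0] by delta changes det by delta * cofactor(0,0).
Cofactor C_00 = (-1)^(0+0) * minor(0,0) = -1
Entry delta = -5 - -4 = -1
Det delta = -1 * -1 = 1
New det = 4 + 1 = 5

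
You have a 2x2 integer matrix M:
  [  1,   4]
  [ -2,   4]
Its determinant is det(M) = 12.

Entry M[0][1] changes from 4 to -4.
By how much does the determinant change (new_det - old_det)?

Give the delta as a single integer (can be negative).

Answer: -16

Derivation:
Cofactor C_01 = 2
Entry delta = -4 - 4 = -8
Det delta = entry_delta * cofactor = -8 * 2 = -16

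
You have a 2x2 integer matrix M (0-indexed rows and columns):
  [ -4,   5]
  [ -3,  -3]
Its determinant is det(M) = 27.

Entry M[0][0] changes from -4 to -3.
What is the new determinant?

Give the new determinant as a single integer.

Answer: 24

Derivation:
det is linear in row 0: changing M[0][0] by delta changes det by delta * cofactor(0,0).
Cofactor C_00 = (-1)^(0+0) * minor(0,0) = -3
Entry delta = -3 - -4 = 1
Det delta = 1 * -3 = -3
New det = 27 + -3 = 24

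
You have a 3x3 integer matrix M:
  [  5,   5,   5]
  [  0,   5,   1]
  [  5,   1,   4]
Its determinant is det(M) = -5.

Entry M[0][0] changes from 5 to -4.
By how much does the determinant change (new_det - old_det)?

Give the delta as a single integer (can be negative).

Cofactor C_00 = 19
Entry delta = -4 - 5 = -9
Det delta = entry_delta * cofactor = -9 * 19 = -171

Answer: -171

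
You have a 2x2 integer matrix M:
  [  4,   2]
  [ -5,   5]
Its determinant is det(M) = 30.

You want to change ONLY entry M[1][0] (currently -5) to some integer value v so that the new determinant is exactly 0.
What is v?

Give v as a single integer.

det is linear in entry M[1][0]: det = old_det + (v - -5) * C_10
Cofactor C_10 = -2
Want det = 0: 30 + (v - -5) * -2 = 0
  (v - -5) = -30 / -2 = 15
  v = -5 + (15) = 10

Answer: 10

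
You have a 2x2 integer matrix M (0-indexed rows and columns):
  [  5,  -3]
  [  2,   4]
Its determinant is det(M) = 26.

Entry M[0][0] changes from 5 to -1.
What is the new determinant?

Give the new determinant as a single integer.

Answer: 2

Derivation:
det is linear in row 0: changing M[0][0] by delta changes det by delta * cofactor(0,0).
Cofactor C_00 = (-1)^(0+0) * minor(0,0) = 4
Entry delta = -1 - 5 = -6
Det delta = -6 * 4 = -24
New det = 26 + -24 = 2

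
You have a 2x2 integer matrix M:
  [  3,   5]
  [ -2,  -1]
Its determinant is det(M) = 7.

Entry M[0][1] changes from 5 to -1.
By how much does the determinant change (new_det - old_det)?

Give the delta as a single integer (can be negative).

Answer: -12

Derivation:
Cofactor C_01 = 2
Entry delta = -1 - 5 = -6
Det delta = entry_delta * cofactor = -6 * 2 = -12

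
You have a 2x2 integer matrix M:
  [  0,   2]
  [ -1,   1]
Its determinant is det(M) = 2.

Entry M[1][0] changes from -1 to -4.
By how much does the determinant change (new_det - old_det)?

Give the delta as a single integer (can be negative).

Answer: 6

Derivation:
Cofactor C_10 = -2
Entry delta = -4 - -1 = -3
Det delta = entry_delta * cofactor = -3 * -2 = 6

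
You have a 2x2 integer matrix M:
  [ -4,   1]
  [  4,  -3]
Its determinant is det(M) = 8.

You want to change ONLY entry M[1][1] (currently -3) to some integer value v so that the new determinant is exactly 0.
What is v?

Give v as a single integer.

Answer: -1

Derivation:
det is linear in entry M[1][1]: det = old_det + (v - -3) * C_11
Cofactor C_11 = -4
Want det = 0: 8 + (v - -3) * -4 = 0
  (v - -3) = -8 / -4 = 2
  v = -3 + (2) = -1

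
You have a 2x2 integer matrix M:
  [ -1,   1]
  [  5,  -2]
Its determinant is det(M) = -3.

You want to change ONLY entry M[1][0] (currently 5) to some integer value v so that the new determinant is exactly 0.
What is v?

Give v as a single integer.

Answer: 2

Derivation:
det is linear in entry M[1][0]: det = old_det + (v - 5) * C_10
Cofactor C_10 = -1
Want det = 0: -3 + (v - 5) * -1 = 0
  (v - 5) = 3 / -1 = -3
  v = 5 + (-3) = 2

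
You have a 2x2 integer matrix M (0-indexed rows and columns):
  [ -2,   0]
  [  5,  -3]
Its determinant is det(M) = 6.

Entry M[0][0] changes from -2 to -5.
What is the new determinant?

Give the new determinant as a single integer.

det is linear in row 0: changing M[0][0] by delta changes det by delta * cofactor(0,0).
Cofactor C_00 = (-1)^(0+0) * minor(0,0) = -3
Entry delta = -5 - -2 = -3
Det delta = -3 * -3 = 9
New det = 6 + 9 = 15

Answer: 15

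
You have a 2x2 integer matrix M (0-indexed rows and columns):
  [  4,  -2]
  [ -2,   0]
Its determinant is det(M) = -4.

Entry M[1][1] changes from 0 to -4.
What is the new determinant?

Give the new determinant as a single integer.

det is linear in row 1: changing M[1][1] by delta changes det by delta * cofactor(1,1).
Cofactor C_11 = (-1)^(1+1) * minor(1,1) = 4
Entry delta = -4 - 0 = -4
Det delta = -4 * 4 = -16
New det = -4 + -16 = -20

Answer: -20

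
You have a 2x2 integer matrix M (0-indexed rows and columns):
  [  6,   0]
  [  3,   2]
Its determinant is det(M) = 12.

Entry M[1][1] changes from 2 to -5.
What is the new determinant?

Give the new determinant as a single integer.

det is linear in row 1: changing M[1][1] by delta changes det by delta * cofactor(1,1).
Cofactor C_11 = (-1)^(1+1) * minor(1,1) = 6
Entry delta = -5 - 2 = -7
Det delta = -7 * 6 = -42
New det = 12 + -42 = -30

Answer: -30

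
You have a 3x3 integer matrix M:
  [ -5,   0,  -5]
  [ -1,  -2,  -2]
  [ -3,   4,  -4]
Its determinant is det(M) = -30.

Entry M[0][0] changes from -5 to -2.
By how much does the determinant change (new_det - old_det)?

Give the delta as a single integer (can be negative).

Answer: 48

Derivation:
Cofactor C_00 = 16
Entry delta = -2 - -5 = 3
Det delta = entry_delta * cofactor = 3 * 16 = 48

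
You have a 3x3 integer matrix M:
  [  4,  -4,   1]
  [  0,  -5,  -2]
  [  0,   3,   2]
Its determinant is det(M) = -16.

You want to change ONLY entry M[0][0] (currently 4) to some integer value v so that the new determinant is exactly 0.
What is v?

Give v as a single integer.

det is linear in entry M[0][0]: det = old_det + (v - 4) * C_00
Cofactor C_00 = -4
Want det = 0: -16 + (v - 4) * -4 = 0
  (v - 4) = 16 / -4 = -4
  v = 4 + (-4) = 0

Answer: 0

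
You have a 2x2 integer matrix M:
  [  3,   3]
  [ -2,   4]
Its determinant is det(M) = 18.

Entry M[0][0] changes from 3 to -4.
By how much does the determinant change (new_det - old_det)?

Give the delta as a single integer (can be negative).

Answer: -28

Derivation:
Cofactor C_00 = 4
Entry delta = -4 - 3 = -7
Det delta = entry_delta * cofactor = -7 * 4 = -28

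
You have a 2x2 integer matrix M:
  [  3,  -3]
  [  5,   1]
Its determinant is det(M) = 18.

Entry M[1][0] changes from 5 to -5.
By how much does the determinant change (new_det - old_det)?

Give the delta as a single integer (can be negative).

Answer: -30

Derivation:
Cofactor C_10 = 3
Entry delta = -5 - 5 = -10
Det delta = entry_delta * cofactor = -10 * 3 = -30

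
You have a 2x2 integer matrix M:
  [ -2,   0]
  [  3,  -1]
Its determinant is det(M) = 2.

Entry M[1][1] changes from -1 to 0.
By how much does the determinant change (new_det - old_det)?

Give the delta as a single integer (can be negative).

Answer: -2

Derivation:
Cofactor C_11 = -2
Entry delta = 0 - -1 = 1
Det delta = entry_delta * cofactor = 1 * -2 = -2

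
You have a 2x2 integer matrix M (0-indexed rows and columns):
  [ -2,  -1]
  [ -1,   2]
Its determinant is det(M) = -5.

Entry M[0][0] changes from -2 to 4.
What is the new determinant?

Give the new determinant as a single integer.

Answer: 7

Derivation:
det is linear in row 0: changing M[0][0] by delta changes det by delta * cofactor(0,0).
Cofactor C_00 = (-1)^(0+0) * minor(0,0) = 2
Entry delta = 4 - -2 = 6
Det delta = 6 * 2 = 12
New det = -5 + 12 = 7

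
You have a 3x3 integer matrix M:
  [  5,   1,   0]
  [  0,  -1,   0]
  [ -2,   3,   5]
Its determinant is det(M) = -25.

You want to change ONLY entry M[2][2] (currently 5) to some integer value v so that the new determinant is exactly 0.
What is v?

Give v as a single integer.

det is linear in entry M[2][2]: det = old_det + (v - 5) * C_22
Cofactor C_22 = -5
Want det = 0: -25 + (v - 5) * -5 = 0
  (v - 5) = 25 / -5 = -5
  v = 5 + (-5) = 0

Answer: 0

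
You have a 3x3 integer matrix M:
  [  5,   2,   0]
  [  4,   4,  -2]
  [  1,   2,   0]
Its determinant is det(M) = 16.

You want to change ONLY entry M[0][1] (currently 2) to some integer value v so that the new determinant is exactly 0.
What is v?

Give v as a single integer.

det is linear in entry M[0][1]: det = old_det + (v - 2) * C_01
Cofactor C_01 = -2
Want det = 0: 16 + (v - 2) * -2 = 0
  (v - 2) = -16 / -2 = 8
  v = 2 + (8) = 10

Answer: 10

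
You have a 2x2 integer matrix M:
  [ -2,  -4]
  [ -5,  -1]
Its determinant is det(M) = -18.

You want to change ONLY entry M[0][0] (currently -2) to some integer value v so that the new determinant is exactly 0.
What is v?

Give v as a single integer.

Answer: -20

Derivation:
det is linear in entry M[0][0]: det = old_det + (v - -2) * C_00
Cofactor C_00 = -1
Want det = 0: -18 + (v - -2) * -1 = 0
  (v - -2) = 18 / -1 = -18
  v = -2 + (-18) = -20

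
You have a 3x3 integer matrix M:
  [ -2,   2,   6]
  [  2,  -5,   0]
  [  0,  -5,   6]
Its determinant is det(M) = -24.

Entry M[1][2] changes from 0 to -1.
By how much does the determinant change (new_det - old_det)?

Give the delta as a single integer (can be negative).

Cofactor C_12 = -10
Entry delta = -1 - 0 = -1
Det delta = entry_delta * cofactor = -1 * -10 = 10

Answer: 10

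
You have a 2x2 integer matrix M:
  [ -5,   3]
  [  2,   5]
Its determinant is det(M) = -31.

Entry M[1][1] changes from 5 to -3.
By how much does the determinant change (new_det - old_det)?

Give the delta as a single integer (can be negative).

Answer: 40

Derivation:
Cofactor C_11 = -5
Entry delta = -3 - 5 = -8
Det delta = entry_delta * cofactor = -8 * -5 = 40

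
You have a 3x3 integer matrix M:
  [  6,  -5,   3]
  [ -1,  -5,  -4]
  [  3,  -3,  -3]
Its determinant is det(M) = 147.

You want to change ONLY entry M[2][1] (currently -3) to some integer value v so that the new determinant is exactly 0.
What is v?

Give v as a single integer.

Answer: -10

Derivation:
det is linear in entry M[2][1]: det = old_det + (v - -3) * C_21
Cofactor C_21 = 21
Want det = 0: 147 + (v - -3) * 21 = 0
  (v - -3) = -147 / 21 = -7
  v = -3 + (-7) = -10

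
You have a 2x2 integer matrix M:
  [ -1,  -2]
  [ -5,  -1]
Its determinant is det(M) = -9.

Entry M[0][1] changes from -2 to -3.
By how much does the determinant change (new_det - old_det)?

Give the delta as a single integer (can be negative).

Answer: -5

Derivation:
Cofactor C_01 = 5
Entry delta = -3 - -2 = -1
Det delta = entry_delta * cofactor = -1 * 5 = -5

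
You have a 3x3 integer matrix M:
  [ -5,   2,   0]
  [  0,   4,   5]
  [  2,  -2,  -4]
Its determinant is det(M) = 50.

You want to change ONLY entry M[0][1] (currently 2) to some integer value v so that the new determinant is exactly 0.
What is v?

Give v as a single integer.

det is linear in entry M[0][1]: det = old_det + (v - 2) * C_01
Cofactor C_01 = 10
Want det = 0: 50 + (v - 2) * 10 = 0
  (v - 2) = -50 / 10 = -5
  v = 2 + (-5) = -3

Answer: -3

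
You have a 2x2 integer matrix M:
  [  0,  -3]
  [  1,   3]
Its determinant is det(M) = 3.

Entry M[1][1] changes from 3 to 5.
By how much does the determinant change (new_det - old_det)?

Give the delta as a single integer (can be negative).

Cofactor C_11 = 0
Entry delta = 5 - 3 = 2
Det delta = entry_delta * cofactor = 2 * 0 = 0

Answer: 0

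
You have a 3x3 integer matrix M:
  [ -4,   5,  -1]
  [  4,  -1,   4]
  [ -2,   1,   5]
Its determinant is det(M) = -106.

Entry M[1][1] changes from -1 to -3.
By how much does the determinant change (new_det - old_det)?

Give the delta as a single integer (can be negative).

Cofactor C_11 = -22
Entry delta = -3 - -1 = -2
Det delta = entry_delta * cofactor = -2 * -22 = 44

Answer: 44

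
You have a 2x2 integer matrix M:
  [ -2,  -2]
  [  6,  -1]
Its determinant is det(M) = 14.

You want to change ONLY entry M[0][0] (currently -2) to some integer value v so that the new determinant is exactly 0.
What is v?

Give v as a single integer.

det is linear in entry M[0][0]: det = old_det + (v - -2) * C_00
Cofactor C_00 = -1
Want det = 0: 14 + (v - -2) * -1 = 0
  (v - -2) = -14 / -1 = 14
  v = -2 + (14) = 12

Answer: 12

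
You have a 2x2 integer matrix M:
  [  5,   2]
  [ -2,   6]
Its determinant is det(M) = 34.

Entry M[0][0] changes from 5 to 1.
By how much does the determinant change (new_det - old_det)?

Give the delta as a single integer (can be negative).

Cofactor C_00 = 6
Entry delta = 1 - 5 = -4
Det delta = entry_delta * cofactor = -4 * 6 = -24

Answer: -24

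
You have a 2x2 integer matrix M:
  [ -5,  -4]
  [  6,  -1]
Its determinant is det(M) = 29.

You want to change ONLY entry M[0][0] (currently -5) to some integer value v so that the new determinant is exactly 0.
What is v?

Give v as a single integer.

Answer: 24

Derivation:
det is linear in entry M[0][0]: det = old_det + (v - -5) * C_00
Cofactor C_00 = -1
Want det = 0: 29 + (v - -5) * -1 = 0
  (v - -5) = -29 / -1 = 29
  v = -5 + (29) = 24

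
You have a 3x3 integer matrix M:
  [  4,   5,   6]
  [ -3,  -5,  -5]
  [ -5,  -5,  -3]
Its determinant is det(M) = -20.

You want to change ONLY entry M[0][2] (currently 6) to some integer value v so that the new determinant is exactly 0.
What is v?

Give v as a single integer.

det is linear in entry M[0][2]: det = old_det + (v - 6) * C_02
Cofactor C_02 = -10
Want det = 0: -20 + (v - 6) * -10 = 0
  (v - 6) = 20 / -10 = -2
  v = 6 + (-2) = 4

Answer: 4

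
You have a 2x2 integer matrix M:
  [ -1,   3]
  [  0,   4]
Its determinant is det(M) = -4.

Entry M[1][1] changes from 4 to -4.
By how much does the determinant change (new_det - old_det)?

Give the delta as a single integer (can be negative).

Cofactor C_11 = -1
Entry delta = -4 - 4 = -8
Det delta = entry_delta * cofactor = -8 * -1 = 8

Answer: 8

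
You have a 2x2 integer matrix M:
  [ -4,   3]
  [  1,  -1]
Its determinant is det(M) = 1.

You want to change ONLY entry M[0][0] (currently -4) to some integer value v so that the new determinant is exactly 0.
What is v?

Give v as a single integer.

det is linear in entry M[0][0]: det = old_det + (v - -4) * C_00
Cofactor C_00 = -1
Want det = 0: 1 + (v - -4) * -1 = 0
  (v - -4) = -1 / -1 = 1
  v = -4 + (1) = -3

Answer: -3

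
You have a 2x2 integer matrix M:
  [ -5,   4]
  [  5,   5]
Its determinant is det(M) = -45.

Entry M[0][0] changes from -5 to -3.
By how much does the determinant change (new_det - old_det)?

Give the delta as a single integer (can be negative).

Answer: 10

Derivation:
Cofactor C_00 = 5
Entry delta = -3 - -5 = 2
Det delta = entry_delta * cofactor = 2 * 5 = 10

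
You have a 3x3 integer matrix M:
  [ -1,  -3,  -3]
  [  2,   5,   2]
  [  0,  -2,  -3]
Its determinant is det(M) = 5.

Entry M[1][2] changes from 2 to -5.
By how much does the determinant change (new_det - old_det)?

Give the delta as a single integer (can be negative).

Cofactor C_12 = -2
Entry delta = -5 - 2 = -7
Det delta = entry_delta * cofactor = -7 * -2 = 14

Answer: 14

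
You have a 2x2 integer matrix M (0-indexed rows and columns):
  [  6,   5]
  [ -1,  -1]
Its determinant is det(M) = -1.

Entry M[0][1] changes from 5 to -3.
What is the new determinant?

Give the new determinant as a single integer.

det is linear in row 0: changing M[0][1] by delta changes det by delta * cofactor(0,1).
Cofactor C_01 = (-1)^(0+1) * minor(0,1) = 1
Entry delta = -3 - 5 = -8
Det delta = -8 * 1 = -8
New det = -1 + -8 = -9

Answer: -9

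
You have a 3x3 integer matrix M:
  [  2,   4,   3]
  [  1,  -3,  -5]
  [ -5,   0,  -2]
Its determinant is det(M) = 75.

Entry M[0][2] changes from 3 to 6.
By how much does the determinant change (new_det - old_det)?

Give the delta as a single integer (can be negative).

Cofactor C_02 = -15
Entry delta = 6 - 3 = 3
Det delta = entry_delta * cofactor = 3 * -15 = -45

Answer: -45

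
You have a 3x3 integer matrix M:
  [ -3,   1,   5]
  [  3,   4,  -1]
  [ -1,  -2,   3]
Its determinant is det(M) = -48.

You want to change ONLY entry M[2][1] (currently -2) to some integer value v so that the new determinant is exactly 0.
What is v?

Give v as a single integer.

Answer: 2

Derivation:
det is linear in entry M[2][1]: det = old_det + (v - -2) * C_21
Cofactor C_21 = 12
Want det = 0: -48 + (v - -2) * 12 = 0
  (v - -2) = 48 / 12 = 4
  v = -2 + (4) = 2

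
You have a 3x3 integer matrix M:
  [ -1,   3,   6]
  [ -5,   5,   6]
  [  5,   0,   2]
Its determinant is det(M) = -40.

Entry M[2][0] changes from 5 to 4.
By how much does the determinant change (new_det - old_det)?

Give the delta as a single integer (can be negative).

Answer: 12

Derivation:
Cofactor C_20 = -12
Entry delta = 4 - 5 = -1
Det delta = entry_delta * cofactor = -1 * -12 = 12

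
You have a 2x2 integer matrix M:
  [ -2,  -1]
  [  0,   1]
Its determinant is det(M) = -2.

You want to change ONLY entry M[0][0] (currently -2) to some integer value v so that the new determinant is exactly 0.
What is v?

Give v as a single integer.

Answer: 0

Derivation:
det is linear in entry M[0][0]: det = old_det + (v - -2) * C_00
Cofactor C_00 = 1
Want det = 0: -2 + (v - -2) * 1 = 0
  (v - -2) = 2 / 1 = 2
  v = -2 + (2) = 0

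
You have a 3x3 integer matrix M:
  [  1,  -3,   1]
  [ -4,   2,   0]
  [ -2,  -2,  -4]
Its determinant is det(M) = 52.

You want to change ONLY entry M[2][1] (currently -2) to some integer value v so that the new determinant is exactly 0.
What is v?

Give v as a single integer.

det is linear in entry M[2][1]: det = old_det + (v - -2) * C_21
Cofactor C_21 = -4
Want det = 0: 52 + (v - -2) * -4 = 0
  (v - -2) = -52 / -4 = 13
  v = -2 + (13) = 11

Answer: 11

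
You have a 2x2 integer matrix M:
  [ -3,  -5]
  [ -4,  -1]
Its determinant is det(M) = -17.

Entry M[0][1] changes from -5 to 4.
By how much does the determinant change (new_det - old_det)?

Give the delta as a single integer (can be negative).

Cofactor C_01 = 4
Entry delta = 4 - -5 = 9
Det delta = entry_delta * cofactor = 9 * 4 = 36

Answer: 36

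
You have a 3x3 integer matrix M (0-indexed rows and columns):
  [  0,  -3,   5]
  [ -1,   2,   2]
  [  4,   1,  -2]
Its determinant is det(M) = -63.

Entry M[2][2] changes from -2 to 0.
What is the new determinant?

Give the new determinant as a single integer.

det is linear in row 2: changing M[2][2] by delta changes det by delta * cofactor(2,2).
Cofactor C_22 = (-1)^(2+2) * minor(2,2) = -3
Entry delta = 0 - -2 = 2
Det delta = 2 * -3 = -6
New det = -63 + -6 = -69

Answer: -69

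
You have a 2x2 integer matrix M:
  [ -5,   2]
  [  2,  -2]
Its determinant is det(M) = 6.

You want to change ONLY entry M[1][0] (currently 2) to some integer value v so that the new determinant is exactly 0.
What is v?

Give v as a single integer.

Answer: 5

Derivation:
det is linear in entry M[1][0]: det = old_det + (v - 2) * C_10
Cofactor C_10 = -2
Want det = 0: 6 + (v - 2) * -2 = 0
  (v - 2) = -6 / -2 = 3
  v = 2 + (3) = 5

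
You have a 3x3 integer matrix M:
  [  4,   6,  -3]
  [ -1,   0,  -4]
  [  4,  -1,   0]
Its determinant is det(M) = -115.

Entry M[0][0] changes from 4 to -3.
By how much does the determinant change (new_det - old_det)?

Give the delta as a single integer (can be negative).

Cofactor C_00 = -4
Entry delta = -3 - 4 = -7
Det delta = entry_delta * cofactor = -7 * -4 = 28

Answer: 28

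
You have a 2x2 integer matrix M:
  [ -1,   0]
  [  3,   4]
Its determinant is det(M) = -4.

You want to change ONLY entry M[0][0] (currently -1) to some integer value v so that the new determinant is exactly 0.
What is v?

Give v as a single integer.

Answer: 0

Derivation:
det is linear in entry M[0][0]: det = old_det + (v - -1) * C_00
Cofactor C_00 = 4
Want det = 0: -4 + (v - -1) * 4 = 0
  (v - -1) = 4 / 4 = 1
  v = -1 + (1) = 0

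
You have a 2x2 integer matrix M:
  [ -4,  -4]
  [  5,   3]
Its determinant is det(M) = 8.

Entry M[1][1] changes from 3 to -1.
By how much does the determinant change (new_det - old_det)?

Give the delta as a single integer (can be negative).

Cofactor C_11 = -4
Entry delta = -1 - 3 = -4
Det delta = entry_delta * cofactor = -4 * -4 = 16

Answer: 16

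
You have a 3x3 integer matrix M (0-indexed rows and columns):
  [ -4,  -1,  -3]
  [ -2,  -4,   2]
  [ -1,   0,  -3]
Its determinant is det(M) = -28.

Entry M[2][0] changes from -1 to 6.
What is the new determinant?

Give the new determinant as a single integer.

det is linear in row 2: changing M[2][0] by delta changes det by delta * cofactor(2,0).
Cofactor C_20 = (-1)^(2+0) * minor(2,0) = -14
Entry delta = 6 - -1 = 7
Det delta = 7 * -14 = -98
New det = -28 + -98 = -126

Answer: -126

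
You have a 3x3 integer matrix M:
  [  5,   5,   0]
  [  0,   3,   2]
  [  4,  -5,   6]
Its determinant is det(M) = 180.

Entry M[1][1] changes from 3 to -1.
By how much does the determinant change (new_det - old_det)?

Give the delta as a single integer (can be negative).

Cofactor C_11 = 30
Entry delta = -1 - 3 = -4
Det delta = entry_delta * cofactor = -4 * 30 = -120

Answer: -120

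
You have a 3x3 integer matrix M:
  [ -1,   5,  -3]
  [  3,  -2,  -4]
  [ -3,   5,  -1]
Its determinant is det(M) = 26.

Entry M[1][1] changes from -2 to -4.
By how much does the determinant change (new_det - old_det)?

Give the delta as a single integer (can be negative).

Answer: 16

Derivation:
Cofactor C_11 = -8
Entry delta = -4 - -2 = -2
Det delta = entry_delta * cofactor = -2 * -8 = 16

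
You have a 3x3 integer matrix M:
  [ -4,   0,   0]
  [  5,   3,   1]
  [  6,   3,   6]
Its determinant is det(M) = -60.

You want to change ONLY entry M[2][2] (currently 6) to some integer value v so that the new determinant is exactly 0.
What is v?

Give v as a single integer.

det is linear in entry M[2][2]: det = old_det + (v - 6) * C_22
Cofactor C_22 = -12
Want det = 0: -60 + (v - 6) * -12 = 0
  (v - 6) = 60 / -12 = -5
  v = 6 + (-5) = 1

Answer: 1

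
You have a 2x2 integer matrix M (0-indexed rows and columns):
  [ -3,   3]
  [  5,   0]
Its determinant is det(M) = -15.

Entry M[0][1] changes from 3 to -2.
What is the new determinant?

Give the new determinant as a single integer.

det is linear in row 0: changing M[0][1] by delta changes det by delta * cofactor(0,1).
Cofactor C_01 = (-1)^(0+1) * minor(0,1) = -5
Entry delta = -2 - 3 = -5
Det delta = -5 * -5 = 25
New det = -15 + 25 = 10

Answer: 10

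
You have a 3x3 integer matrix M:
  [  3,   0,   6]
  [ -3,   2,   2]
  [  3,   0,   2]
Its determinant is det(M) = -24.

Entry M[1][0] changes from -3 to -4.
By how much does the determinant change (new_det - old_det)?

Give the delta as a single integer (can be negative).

Cofactor C_10 = 0
Entry delta = -4 - -3 = -1
Det delta = entry_delta * cofactor = -1 * 0 = 0

Answer: 0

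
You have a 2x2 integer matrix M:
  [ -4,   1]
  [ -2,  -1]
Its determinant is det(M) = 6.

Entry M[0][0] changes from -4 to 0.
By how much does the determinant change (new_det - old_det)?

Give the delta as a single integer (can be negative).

Answer: -4

Derivation:
Cofactor C_00 = -1
Entry delta = 0 - -4 = 4
Det delta = entry_delta * cofactor = 4 * -1 = -4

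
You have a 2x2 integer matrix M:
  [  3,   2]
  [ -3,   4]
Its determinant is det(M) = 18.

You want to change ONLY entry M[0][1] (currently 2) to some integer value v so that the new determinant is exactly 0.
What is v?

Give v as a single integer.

Answer: -4

Derivation:
det is linear in entry M[0][1]: det = old_det + (v - 2) * C_01
Cofactor C_01 = 3
Want det = 0: 18 + (v - 2) * 3 = 0
  (v - 2) = -18 / 3 = -6
  v = 2 + (-6) = -4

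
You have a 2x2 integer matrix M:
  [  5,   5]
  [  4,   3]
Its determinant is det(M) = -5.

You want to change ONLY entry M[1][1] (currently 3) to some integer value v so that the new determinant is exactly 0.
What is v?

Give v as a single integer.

det is linear in entry M[1][1]: det = old_det + (v - 3) * C_11
Cofactor C_11 = 5
Want det = 0: -5 + (v - 3) * 5 = 0
  (v - 3) = 5 / 5 = 1
  v = 3 + (1) = 4

Answer: 4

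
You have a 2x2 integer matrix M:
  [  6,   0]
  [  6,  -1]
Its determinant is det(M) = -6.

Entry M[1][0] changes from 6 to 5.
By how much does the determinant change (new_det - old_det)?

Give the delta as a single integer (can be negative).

Cofactor C_10 = 0
Entry delta = 5 - 6 = -1
Det delta = entry_delta * cofactor = -1 * 0 = 0

Answer: 0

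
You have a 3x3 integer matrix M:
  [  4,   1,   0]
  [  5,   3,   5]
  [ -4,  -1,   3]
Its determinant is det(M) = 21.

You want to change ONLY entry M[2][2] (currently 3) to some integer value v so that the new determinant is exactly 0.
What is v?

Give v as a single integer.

Answer: 0

Derivation:
det is linear in entry M[2][2]: det = old_det + (v - 3) * C_22
Cofactor C_22 = 7
Want det = 0: 21 + (v - 3) * 7 = 0
  (v - 3) = -21 / 7 = -3
  v = 3 + (-3) = 0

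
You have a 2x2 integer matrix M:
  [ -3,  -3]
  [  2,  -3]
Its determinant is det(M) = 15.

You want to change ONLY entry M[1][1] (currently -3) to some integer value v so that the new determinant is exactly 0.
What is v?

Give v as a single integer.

Answer: 2

Derivation:
det is linear in entry M[1][1]: det = old_det + (v - -3) * C_11
Cofactor C_11 = -3
Want det = 0: 15 + (v - -3) * -3 = 0
  (v - -3) = -15 / -3 = 5
  v = -3 + (5) = 2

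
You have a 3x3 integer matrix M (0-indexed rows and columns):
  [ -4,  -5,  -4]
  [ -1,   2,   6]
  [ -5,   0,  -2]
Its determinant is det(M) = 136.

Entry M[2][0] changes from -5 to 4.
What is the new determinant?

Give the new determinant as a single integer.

Answer: -62

Derivation:
det is linear in row 2: changing M[2][0] by delta changes det by delta * cofactor(2,0).
Cofactor C_20 = (-1)^(2+0) * minor(2,0) = -22
Entry delta = 4 - -5 = 9
Det delta = 9 * -22 = -198
New det = 136 + -198 = -62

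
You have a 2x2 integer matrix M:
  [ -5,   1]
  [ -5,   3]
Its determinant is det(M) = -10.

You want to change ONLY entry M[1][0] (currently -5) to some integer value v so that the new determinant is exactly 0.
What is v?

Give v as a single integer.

det is linear in entry M[1][0]: det = old_det + (v - -5) * C_10
Cofactor C_10 = -1
Want det = 0: -10 + (v - -5) * -1 = 0
  (v - -5) = 10 / -1 = -10
  v = -5 + (-10) = -15

Answer: -15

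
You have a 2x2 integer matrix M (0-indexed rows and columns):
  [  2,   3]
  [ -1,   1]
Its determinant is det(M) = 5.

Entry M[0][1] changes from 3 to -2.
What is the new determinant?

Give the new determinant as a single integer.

det is linear in row 0: changing M[0][1] by delta changes det by delta * cofactor(0,1).
Cofactor C_01 = (-1)^(0+1) * minor(0,1) = 1
Entry delta = -2 - 3 = -5
Det delta = -5 * 1 = -5
New det = 5 + -5 = 0

Answer: 0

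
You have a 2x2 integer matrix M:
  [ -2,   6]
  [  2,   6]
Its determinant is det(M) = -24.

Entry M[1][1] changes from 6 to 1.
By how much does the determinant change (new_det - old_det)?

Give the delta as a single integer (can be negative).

Answer: 10

Derivation:
Cofactor C_11 = -2
Entry delta = 1 - 6 = -5
Det delta = entry_delta * cofactor = -5 * -2 = 10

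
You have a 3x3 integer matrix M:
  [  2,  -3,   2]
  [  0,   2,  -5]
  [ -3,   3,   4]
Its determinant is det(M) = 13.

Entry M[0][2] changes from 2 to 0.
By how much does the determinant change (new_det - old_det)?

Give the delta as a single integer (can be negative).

Answer: -12

Derivation:
Cofactor C_02 = 6
Entry delta = 0 - 2 = -2
Det delta = entry_delta * cofactor = -2 * 6 = -12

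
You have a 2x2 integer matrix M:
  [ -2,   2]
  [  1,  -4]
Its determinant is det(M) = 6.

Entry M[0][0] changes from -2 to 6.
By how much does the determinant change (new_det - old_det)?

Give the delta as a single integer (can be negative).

Answer: -32

Derivation:
Cofactor C_00 = -4
Entry delta = 6 - -2 = 8
Det delta = entry_delta * cofactor = 8 * -4 = -32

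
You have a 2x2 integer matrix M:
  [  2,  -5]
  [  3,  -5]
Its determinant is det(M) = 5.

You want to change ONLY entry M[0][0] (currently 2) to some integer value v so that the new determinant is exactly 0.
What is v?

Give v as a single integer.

Answer: 3

Derivation:
det is linear in entry M[0][0]: det = old_det + (v - 2) * C_00
Cofactor C_00 = -5
Want det = 0: 5 + (v - 2) * -5 = 0
  (v - 2) = -5 / -5 = 1
  v = 2 + (1) = 3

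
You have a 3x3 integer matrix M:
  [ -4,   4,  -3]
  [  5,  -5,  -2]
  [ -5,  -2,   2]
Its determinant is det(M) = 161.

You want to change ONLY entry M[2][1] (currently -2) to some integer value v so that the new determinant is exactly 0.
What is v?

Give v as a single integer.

Answer: 5

Derivation:
det is linear in entry M[2][1]: det = old_det + (v - -2) * C_21
Cofactor C_21 = -23
Want det = 0: 161 + (v - -2) * -23 = 0
  (v - -2) = -161 / -23 = 7
  v = -2 + (7) = 5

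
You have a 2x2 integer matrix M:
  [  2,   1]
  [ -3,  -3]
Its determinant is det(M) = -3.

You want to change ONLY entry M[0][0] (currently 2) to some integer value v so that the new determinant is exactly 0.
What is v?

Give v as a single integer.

Answer: 1

Derivation:
det is linear in entry M[0][0]: det = old_det + (v - 2) * C_00
Cofactor C_00 = -3
Want det = 0: -3 + (v - 2) * -3 = 0
  (v - 2) = 3 / -3 = -1
  v = 2 + (-1) = 1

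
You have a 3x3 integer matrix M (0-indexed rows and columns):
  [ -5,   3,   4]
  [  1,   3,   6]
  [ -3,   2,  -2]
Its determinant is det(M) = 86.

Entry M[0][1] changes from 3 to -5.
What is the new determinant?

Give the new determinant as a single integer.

Answer: 214

Derivation:
det is linear in row 0: changing M[0][1] by delta changes det by delta * cofactor(0,1).
Cofactor C_01 = (-1)^(0+1) * minor(0,1) = -16
Entry delta = -5 - 3 = -8
Det delta = -8 * -16 = 128
New det = 86 + 128 = 214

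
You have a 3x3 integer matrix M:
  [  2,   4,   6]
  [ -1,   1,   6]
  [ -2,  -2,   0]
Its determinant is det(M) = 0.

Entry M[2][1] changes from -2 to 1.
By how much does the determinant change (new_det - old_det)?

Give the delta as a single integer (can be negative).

Answer: -54

Derivation:
Cofactor C_21 = -18
Entry delta = 1 - -2 = 3
Det delta = entry_delta * cofactor = 3 * -18 = -54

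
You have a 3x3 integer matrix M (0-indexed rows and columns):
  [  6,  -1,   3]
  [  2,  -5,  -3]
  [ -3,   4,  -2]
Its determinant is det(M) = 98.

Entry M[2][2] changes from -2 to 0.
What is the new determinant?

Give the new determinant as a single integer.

det is linear in row 2: changing M[2][2] by delta changes det by delta * cofactor(2,2).
Cofactor C_22 = (-1)^(2+2) * minor(2,2) = -28
Entry delta = 0 - -2 = 2
Det delta = 2 * -28 = -56
New det = 98 + -56 = 42

Answer: 42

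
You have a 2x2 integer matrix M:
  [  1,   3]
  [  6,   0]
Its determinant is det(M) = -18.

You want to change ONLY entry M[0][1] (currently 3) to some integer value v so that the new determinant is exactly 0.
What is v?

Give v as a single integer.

det is linear in entry M[0][1]: det = old_det + (v - 3) * C_01
Cofactor C_01 = -6
Want det = 0: -18 + (v - 3) * -6 = 0
  (v - 3) = 18 / -6 = -3
  v = 3 + (-3) = 0

Answer: 0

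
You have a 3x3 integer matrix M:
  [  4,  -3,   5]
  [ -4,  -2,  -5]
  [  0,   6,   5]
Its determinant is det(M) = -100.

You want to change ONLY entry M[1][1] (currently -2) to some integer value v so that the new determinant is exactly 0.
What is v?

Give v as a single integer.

det is linear in entry M[1][1]: det = old_det + (v - -2) * C_11
Cofactor C_11 = 20
Want det = 0: -100 + (v - -2) * 20 = 0
  (v - -2) = 100 / 20 = 5
  v = -2 + (5) = 3

Answer: 3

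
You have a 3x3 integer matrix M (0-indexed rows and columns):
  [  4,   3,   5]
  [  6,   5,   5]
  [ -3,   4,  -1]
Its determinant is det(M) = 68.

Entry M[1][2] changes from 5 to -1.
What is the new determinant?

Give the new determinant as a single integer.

det is linear in row 1: changing M[1][2] by delta changes det by delta * cofactor(1,2).
Cofactor C_12 = (-1)^(1+2) * minor(1,2) = -25
Entry delta = -1 - 5 = -6
Det delta = -6 * -25 = 150
New det = 68 + 150 = 218

Answer: 218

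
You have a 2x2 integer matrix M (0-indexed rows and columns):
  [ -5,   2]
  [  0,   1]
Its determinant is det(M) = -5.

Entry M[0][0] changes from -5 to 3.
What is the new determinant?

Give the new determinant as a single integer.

det is linear in row 0: changing M[0][0] by delta changes det by delta * cofactor(0,0).
Cofactor C_00 = (-1)^(0+0) * minor(0,0) = 1
Entry delta = 3 - -5 = 8
Det delta = 8 * 1 = 8
New det = -5 + 8 = 3

Answer: 3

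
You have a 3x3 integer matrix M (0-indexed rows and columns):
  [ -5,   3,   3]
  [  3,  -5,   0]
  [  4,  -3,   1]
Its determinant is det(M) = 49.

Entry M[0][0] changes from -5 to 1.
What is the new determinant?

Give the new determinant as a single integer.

Answer: 19

Derivation:
det is linear in row 0: changing M[0][0] by delta changes det by delta * cofactor(0,0).
Cofactor C_00 = (-1)^(0+0) * minor(0,0) = -5
Entry delta = 1 - -5 = 6
Det delta = 6 * -5 = -30
New det = 49 + -30 = 19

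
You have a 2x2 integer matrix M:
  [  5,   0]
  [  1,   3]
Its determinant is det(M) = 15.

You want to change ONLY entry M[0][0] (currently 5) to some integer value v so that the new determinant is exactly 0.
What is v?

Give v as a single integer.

Answer: 0

Derivation:
det is linear in entry M[0][0]: det = old_det + (v - 5) * C_00
Cofactor C_00 = 3
Want det = 0: 15 + (v - 5) * 3 = 0
  (v - 5) = -15 / 3 = -5
  v = 5 + (-5) = 0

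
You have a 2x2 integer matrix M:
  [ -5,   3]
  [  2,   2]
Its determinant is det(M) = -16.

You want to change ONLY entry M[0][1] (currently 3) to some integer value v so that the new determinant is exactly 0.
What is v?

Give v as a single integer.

det is linear in entry M[0][1]: det = old_det + (v - 3) * C_01
Cofactor C_01 = -2
Want det = 0: -16 + (v - 3) * -2 = 0
  (v - 3) = 16 / -2 = -8
  v = 3 + (-8) = -5

Answer: -5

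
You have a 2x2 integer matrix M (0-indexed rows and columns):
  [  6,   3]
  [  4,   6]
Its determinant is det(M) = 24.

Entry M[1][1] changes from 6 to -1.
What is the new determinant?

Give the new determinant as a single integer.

Answer: -18

Derivation:
det is linear in row 1: changing M[1][1] by delta changes det by delta * cofactor(1,1).
Cofactor C_11 = (-1)^(1+1) * minor(1,1) = 6
Entry delta = -1 - 6 = -7
Det delta = -7 * 6 = -42
New det = 24 + -42 = -18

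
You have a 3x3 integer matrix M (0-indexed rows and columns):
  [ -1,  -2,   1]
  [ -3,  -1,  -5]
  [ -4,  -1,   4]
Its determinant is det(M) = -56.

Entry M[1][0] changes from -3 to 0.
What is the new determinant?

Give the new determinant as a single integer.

det is linear in row 1: changing M[1][0] by delta changes det by delta * cofactor(1,0).
Cofactor C_10 = (-1)^(1+0) * minor(1,0) = 7
Entry delta = 0 - -3 = 3
Det delta = 3 * 7 = 21
New det = -56 + 21 = -35

Answer: -35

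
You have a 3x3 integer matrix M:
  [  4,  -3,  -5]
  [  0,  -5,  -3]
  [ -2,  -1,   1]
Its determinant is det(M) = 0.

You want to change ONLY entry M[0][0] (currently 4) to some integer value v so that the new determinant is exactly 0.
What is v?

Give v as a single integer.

det is linear in entry M[0][0]: det = old_det + (v - 4) * C_00
Cofactor C_00 = -8
Want det = 0: 0 + (v - 4) * -8 = 0
  (v - 4) = 0 / -8 = 0
  v = 4 + (0) = 4

Answer: 4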